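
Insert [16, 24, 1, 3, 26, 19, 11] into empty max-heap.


Insert 16: [16]
Insert 24: [24, 16]
Insert 1: [24, 16, 1]
Insert 3: [24, 16, 1, 3]
Insert 26: [26, 24, 1, 3, 16]
Insert 19: [26, 24, 19, 3, 16, 1]
Insert 11: [26, 24, 19, 3, 16, 1, 11]

Final heap: [26, 24, 19, 3, 16, 1, 11]


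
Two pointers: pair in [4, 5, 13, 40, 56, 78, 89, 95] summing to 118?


lo=0(4)+hi=7(95)=99
lo=1(5)+hi=7(95)=100
lo=2(13)+hi=7(95)=108
lo=3(40)+hi=7(95)=135
lo=3(40)+hi=6(89)=129
lo=3(40)+hi=5(78)=118

Yes: 40+78=118


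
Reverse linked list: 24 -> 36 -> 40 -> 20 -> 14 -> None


Step 1: curr=24, set curr.next=prev(None) | reversed so far: 24
Step 2: curr=36, set curr.next=prev(24) | reversed so far: 36 -> 24
Step 3: curr=40, set curr.next=prev(36) | reversed so far: 40 -> 36 -> 24
Step 4: curr=20, set curr.next=prev(40) | reversed so far: 20 -> 40 -> 36 -> 24
Step 5: curr=14, set curr.next=prev(20) | reversed so far: 14 -> 20 -> 40 -> 36 -> 24

14 -> 20 -> 40 -> 36 -> 24 -> None


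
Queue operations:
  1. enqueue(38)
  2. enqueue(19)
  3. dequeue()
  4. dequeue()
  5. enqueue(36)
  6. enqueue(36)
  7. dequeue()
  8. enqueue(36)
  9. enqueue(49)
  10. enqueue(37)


enqueue(38) -> [38]
enqueue(19) -> [38, 19]
dequeue()->38, [19]
dequeue()->19, []
enqueue(36) -> [36]
enqueue(36) -> [36, 36]
dequeue()->36, [36]
enqueue(36) -> [36, 36]
enqueue(49) -> [36, 36, 49]
enqueue(37) -> [36, 36, 49, 37]

Final queue: [36, 36, 49, 37]


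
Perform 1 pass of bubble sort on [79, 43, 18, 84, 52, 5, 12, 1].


Initial: [79, 43, 18, 84, 52, 5, 12, 1]
Pass 1: [43, 18, 79, 52, 5, 12, 1, 84] (6 swaps)

After 1 pass: [43, 18, 79, 52, 5, 12, 1, 84]


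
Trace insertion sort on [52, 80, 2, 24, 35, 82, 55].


Initial: [52, 80, 2, 24, 35, 82, 55]
Insert 80: [52, 80, 2, 24, 35, 82, 55]
Insert 2: [2, 52, 80, 24, 35, 82, 55]
Insert 24: [2, 24, 52, 80, 35, 82, 55]
Insert 35: [2, 24, 35, 52, 80, 82, 55]
Insert 82: [2, 24, 35, 52, 80, 82, 55]
Insert 55: [2, 24, 35, 52, 55, 80, 82]

Sorted: [2, 24, 35, 52, 55, 80, 82]


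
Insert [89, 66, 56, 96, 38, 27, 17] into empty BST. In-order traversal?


Insert 89: root
Insert 66: L from 89
Insert 56: L from 89 -> L from 66
Insert 96: R from 89
Insert 38: L from 89 -> L from 66 -> L from 56
Insert 27: L from 89 -> L from 66 -> L from 56 -> L from 38
Insert 17: L from 89 -> L from 66 -> L from 56 -> L from 38 -> L from 27

In-order: [17, 27, 38, 56, 66, 89, 96]


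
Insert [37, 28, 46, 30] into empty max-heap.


Insert 37: [37]
Insert 28: [37, 28]
Insert 46: [46, 28, 37]
Insert 30: [46, 30, 37, 28]

Final heap: [46, 30, 37, 28]


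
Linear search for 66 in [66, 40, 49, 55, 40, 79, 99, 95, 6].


i=0: 66==66 found!

Found at 0, 1 comps


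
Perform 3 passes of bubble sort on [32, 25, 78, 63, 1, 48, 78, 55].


Initial: [32, 25, 78, 63, 1, 48, 78, 55]
Pass 1: [25, 32, 63, 1, 48, 78, 55, 78] (5 swaps)
Pass 2: [25, 32, 1, 48, 63, 55, 78, 78] (3 swaps)
Pass 3: [25, 1, 32, 48, 55, 63, 78, 78] (2 swaps)

After 3 passes: [25, 1, 32, 48, 55, 63, 78, 78]


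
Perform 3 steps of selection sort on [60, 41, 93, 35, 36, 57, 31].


Initial: [60, 41, 93, 35, 36, 57, 31]
Step 1: min=31 at 6
  Swap: [31, 41, 93, 35, 36, 57, 60]
Step 2: min=35 at 3
  Swap: [31, 35, 93, 41, 36, 57, 60]
Step 3: min=36 at 4
  Swap: [31, 35, 36, 41, 93, 57, 60]

After 3 steps: [31, 35, 36, 41, 93, 57, 60]


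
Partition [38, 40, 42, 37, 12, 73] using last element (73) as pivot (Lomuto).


Pivot: 73
  38 <= 73: advance i (no swap)
  40 <= 73: advance i (no swap)
  42 <= 73: advance i (no swap)
  37 <= 73: advance i (no swap)
  12 <= 73: advance i (no swap)
Place pivot at 5: [38, 40, 42, 37, 12, 73]

Partitioned: [38, 40, 42, 37, 12, 73]


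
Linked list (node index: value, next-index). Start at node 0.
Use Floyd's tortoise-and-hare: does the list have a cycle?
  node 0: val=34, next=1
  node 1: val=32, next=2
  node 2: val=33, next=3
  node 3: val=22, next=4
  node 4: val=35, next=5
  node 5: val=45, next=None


Floyd's tortoise (slow, +1) and hare (fast, +2):
  init: slow=0, fast=0
  step 1: slow=1, fast=2
  step 2: slow=2, fast=4
  step 3: fast 4->5->None, no cycle

Cycle: no


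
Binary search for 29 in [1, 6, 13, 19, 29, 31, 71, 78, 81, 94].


Step 1: lo=0, hi=9, mid=4, val=29

Found at index 4


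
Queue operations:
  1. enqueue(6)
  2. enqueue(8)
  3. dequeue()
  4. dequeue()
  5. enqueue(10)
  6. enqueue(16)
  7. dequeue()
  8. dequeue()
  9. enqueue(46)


enqueue(6) -> [6]
enqueue(8) -> [6, 8]
dequeue()->6, [8]
dequeue()->8, []
enqueue(10) -> [10]
enqueue(16) -> [10, 16]
dequeue()->10, [16]
dequeue()->16, []
enqueue(46) -> [46]

Final queue: [46]


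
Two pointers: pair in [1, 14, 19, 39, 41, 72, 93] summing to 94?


lo=0(1)+hi=6(93)=94

Yes: 1+93=94


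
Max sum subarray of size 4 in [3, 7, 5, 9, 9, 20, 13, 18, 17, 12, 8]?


[0:4]: 24
[1:5]: 30
[2:6]: 43
[3:7]: 51
[4:8]: 60
[5:9]: 68
[6:10]: 60
[7:11]: 55

Max: 68 at [5:9]


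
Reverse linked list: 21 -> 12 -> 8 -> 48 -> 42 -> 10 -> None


Step 1: curr=21, set curr.next=prev(None) | reversed so far: 21
Step 2: curr=12, set curr.next=prev(21) | reversed so far: 12 -> 21
Step 3: curr=8, set curr.next=prev(12) | reversed so far: 8 -> 12 -> 21
Step 4: curr=48, set curr.next=prev(8) | reversed so far: 48 -> 8 -> 12 -> 21
Step 5: curr=42, set curr.next=prev(48) | reversed so far: 42 -> 48 -> 8 -> 12 -> 21
Step 6: curr=10, set curr.next=prev(42) | reversed so far: 10 -> 42 -> 48 -> 8 -> 12 -> 21

10 -> 42 -> 48 -> 8 -> 12 -> 21 -> None


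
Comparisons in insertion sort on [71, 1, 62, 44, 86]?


Algorithm: insertion sort
Input: [71, 1, 62, 44, 86]
Sorted: [1, 44, 62, 71, 86]

7


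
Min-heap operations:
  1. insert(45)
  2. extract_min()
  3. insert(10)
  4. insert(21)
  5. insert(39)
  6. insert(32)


insert(45) -> [45]
extract_min()->45, []
insert(10) -> [10]
insert(21) -> [10, 21]
insert(39) -> [10, 21, 39]
insert(32) -> [10, 21, 39, 32]

Final heap: [10, 21, 39, 32]


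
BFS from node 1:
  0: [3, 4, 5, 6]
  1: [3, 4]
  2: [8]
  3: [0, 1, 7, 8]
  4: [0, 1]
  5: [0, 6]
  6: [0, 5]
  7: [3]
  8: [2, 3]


Visit 1, enqueue [3, 4]
Visit 3, enqueue [0, 7, 8]
Visit 4, enqueue []
Visit 0, enqueue [5, 6]
Visit 7, enqueue []
Visit 8, enqueue [2]
Visit 5, enqueue []
Visit 6, enqueue []
Visit 2, enqueue []

BFS order: [1, 3, 4, 0, 7, 8, 5, 6, 2]


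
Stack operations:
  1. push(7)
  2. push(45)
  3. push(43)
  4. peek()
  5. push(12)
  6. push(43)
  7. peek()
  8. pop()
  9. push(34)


push(7) -> [7]
push(45) -> [7, 45]
push(43) -> [7, 45, 43]
peek()->43
push(12) -> [7, 45, 43, 12]
push(43) -> [7, 45, 43, 12, 43]
peek()->43
pop()->43, [7, 45, 43, 12]
push(34) -> [7, 45, 43, 12, 34]

Final stack: [7, 45, 43, 12, 34]


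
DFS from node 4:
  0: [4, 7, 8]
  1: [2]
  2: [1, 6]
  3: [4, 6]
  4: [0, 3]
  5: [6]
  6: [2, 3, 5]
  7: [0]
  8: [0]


Visit 4, push [3, 0]
Visit 0, push [8, 7]
Visit 7, push []
Visit 8, push []
Visit 3, push [6]
Visit 6, push [5, 2]
Visit 2, push [1]
Visit 1, push []
Visit 5, push []

DFS order: [4, 0, 7, 8, 3, 6, 2, 1, 5]


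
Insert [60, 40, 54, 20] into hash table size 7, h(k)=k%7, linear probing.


Insert 60: h=4 -> slot 4
Insert 40: h=5 -> slot 5
Insert 54: h=5, 1 probes -> slot 6
Insert 20: h=6, 1 probes -> slot 0

Table: [20, None, None, None, 60, 40, 54]


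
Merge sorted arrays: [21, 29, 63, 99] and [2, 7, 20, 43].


Take 2 from B
Take 7 from B
Take 20 from B
Take 21 from A
Take 29 from A
Take 43 from B

Merged: [2, 7, 20, 21, 29, 43, 63, 99]


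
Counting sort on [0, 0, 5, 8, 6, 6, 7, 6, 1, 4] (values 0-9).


Input: [0, 0, 5, 8, 6, 6, 7, 6, 1, 4]
Counts: [2, 1, 0, 0, 1, 1, 3, 1, 1, 0]

Sorted: [0, 0, 1, 4, 5, 6, 6, 6, 7, 8]


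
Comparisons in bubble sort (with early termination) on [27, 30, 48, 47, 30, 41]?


Algorithm: bubble sort (with early termination)
Input: [27, 30, 48, 47, 30, 41]
Sorted: [27, 30, 30, 41, 47, 48]

12


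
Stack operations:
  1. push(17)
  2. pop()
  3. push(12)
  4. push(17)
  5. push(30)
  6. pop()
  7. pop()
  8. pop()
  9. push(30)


push(17) -> [17]
pop()->17, []
push(12) -> [12]
push(17) -> [12, 17]
push(30) -> [12, 17, 30]
pop()->30, [12, 17]
pop()->17, [12]
pop()->12, []
push(30) -> [30]

Final stack: [30]


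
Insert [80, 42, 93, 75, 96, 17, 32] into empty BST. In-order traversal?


Insert 80: root
Insert 42: L from 80
Insert 93: R from 80
Insert 75: L from 80 -> R from 42
Insert 96: R from 80 -> R from 93
Insert 17: L from 80 -> L from 42
Insert 32: L from 80 -> L from 42 -> R from 17

In-order: [17, 32, 42, 75, 80, 93, 96]


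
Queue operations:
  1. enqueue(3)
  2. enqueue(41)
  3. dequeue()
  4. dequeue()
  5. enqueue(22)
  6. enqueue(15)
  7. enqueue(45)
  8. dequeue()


enqueue(3) -> [3]
enqueue(41) -> [3, 41]
dequeue()->3, [41]
dequeue()->41, []
enqueue(22) -> [22]
enqueue(15) -> [22, 15]
enqueue(45) -> [22, 15, 45]
dequeue()->22, [15, 45]

Final queue: [15, 45]


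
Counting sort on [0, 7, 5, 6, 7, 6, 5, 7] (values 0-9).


Input: [0, 7, 5, 6, 7, 6, 5, 7]
Counts: [1, 0, 0, 0, 0, 2, 2, 3, 0, 0]

Sorted: [0, 5, 5, 6, 6, 7, 7, 7]


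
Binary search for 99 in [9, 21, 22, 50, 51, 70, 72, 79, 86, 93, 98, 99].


Step 1: lo=0, hi=11, mid=5, val=70
Step 2: lo=6, hi=11, mid=8, val=86
Step 3: lo=9, hi=11, mid=10, val=98
Step 4: lo=11, hi=11, mid=11, val=99

Found at index 11


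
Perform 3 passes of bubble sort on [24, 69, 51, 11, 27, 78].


Initial: [24, 69, 51, 11, 27, 78]
Pass 1: [24, 51, 11, 27, 69, 78] (3 swaps)
Pass 2: [24, 11, 27, 51, 69, 78] (2 swaps)
Pass 3: [11, 24, 27, 51, 69, 78] (1 swaps)

After 3 passes: [11, 24, 27, 51, 69, 78]


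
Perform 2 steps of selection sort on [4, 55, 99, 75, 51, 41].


Initial: [4, 55, 99, 75, 51, 41]
Step 1: min=4 at 0
  Swap: [4, 55, 99, 75, 51, 41]
Step 2: min=41 at 5
  Swap: [4, 41, 99, 75, 51, 55]

After 2 steps: [4, 41, 99, 75, 51, 55]


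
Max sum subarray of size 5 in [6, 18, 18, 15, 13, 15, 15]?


[0:5]: 70
[1:6]: 79
[2:7]: 76

Max: 79 at [1:6]


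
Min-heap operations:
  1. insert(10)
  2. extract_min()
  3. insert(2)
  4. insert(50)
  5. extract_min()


insert(10) -> [10]
extract_min()->10, []
insert(2) -> [2]
insert(50) -> [2, 50]
extract_min()->2, [50]

Final heap: [50]


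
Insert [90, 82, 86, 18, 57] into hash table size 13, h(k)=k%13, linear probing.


Insert 90: h=12 -> slot 12
Insert 82: h=4 -> slot 4
Insert 86: h=8 -> slot 8
Insert 18: h=5 -> slot 5
Insert 57: h=5, 1 probes -> slot 6

Table: [None, None, None, None, 82, 18, 57, None, 86, None, None, None, 90]


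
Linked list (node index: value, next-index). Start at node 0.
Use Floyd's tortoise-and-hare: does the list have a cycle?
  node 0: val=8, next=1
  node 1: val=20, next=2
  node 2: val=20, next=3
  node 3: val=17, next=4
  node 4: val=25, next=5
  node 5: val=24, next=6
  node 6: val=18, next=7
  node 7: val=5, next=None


Floyd's tortoise (slow, +1) and hare (fast, +2):
  init: slow=0, fast=0
  step 1: slow=1, fast=2
  step 2: slow=2, fast=4
  step 3: slow=3, fast=6
  step 4: fast 6->7->None, no cycle

Cycle: no


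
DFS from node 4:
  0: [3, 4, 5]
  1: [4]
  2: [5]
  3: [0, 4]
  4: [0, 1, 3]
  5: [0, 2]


Visit 4, push [3, 1, 0]
Visit 0, push [5, 3]
Visit 3, push []
Visit 5, push [2]
Visit 2, push []
Visit 1, push []

DFS order: [4, 0, 3, 5, 2, 1]


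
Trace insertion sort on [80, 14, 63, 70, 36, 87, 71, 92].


Initial: [80, 14, 63, 70, 36, 87, 71, 92]
Insert 14: [14, 80, 63, 70, 36, 87, 71, 92]
Insert 63: [14, 63, 80, 70, 36, 87, 71, 92]
Insert 70: [14, 63, 70, 80, 36, 87, 71, 92]
Insert 36: [14, 36, 63, 70, 80, 87, 71, 92]
Insert 87: [14, 36, 63, 70, 80, 87, 71, 92]
Insert 71: [14, 36, 63, 70, 71, 80, 87, 92]
Insert 92: [14, 36, 63, 70, 71, 80, 87, 92]

Sorted: [14, 36, 63, 70, 71, 80, 87, 92]


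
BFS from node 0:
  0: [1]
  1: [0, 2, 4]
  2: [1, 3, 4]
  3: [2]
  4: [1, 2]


Visit 0, enqueue [1]
Visit 1, enqueue [2, 4]
Visit 2, enqueue [3]
Visit 4, enqueue []
Visit 3, enqueue []

BFS order: [0, 1, 2, 4, 3]


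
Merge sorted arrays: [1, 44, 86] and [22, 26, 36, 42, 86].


Take 1 from A
Take 22 from B
Take 26 from B
Take 36 from B
Take 42 from B
Take 44 from A
Take 86 from A

Merged: [1, 22, 26, 36, 42, 44, 86, 86]


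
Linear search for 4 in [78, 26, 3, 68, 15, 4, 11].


i=0: 78!=4
i=1: 26!=4
i=2: 3!=4
i=3: 68!=4
i=4: 15!=4
i=5: 4==4 found!

Found at 5, 6 comps


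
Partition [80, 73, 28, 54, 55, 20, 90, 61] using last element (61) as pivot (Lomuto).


Pivot: 61
  28 <= 61: swap -> [28, 73, 80, 54, 55, 20, 90, 61]
  54 <= 61: swap -> [28, 54, 80, 73, 55, 20, 90, 61]
  55 <= 61: swap -> [28, 54, 55, 73, 80, 20, 90, 61]
  20 <= 61: swap -> [28, 54, 55, 20, 80, 73, 90, 61]
Place pivot at 4: [28, 54, 55, 20, 61, 73, 90, 80]

Partitioned: [28, 54, 55, 20, 61, 73, 90, 80]


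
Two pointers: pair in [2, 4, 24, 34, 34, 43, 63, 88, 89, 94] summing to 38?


lo=0(2)+hi=9(94)=96
lo=0(2)+hi=8(89)=91
lo=0(2)+hi=7(88)=90
lo=0(2)+hi=6(63)=65
lo=0(2)+hi=5(43)=45
lo=0(2)+hi=4(34)=36
lo=1(4)+hi=4(34)=38

Yes: 4+34=38


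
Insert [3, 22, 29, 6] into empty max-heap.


Insert 3: [3]
Insert 22: [22, 3]
Insert 29: [29, 3, 22]
Insert 6: [29, 6, 22, 3]

Final heap: [29, 6, 22, 3]


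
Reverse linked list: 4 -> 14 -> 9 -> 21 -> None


Step 1: curr=4, set curr.next=prev(None) | reversed so far: 4
Step 2: curr=14, set curr.next=prev(4) | reversed so far: 14 -> 4
Step 3: curr=9, set curr.next=prev(14) | reversed so far: 9 -> 14 -> 4
Step 4: curr=21, set curr.next=prev(9) | reversed so far: 21 -> 9 -> 14 -> 4

21 -> 9 -> 14 -> 4 -> None


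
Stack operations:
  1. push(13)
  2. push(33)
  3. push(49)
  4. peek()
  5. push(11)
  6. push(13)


push(13) -> [13]
push(33) -> [13, 33]
push(49) -> [13, 33, 49]
peek()->49
push(11) -> [13, 33, 49, 11]
push(13) -> [13, 33, 49, 11, 13]

Final stack: [13, 33, 49, 11, 13]


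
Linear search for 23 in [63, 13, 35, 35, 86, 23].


i=0: 63!=23
i=1: 13!=23
i=2: 35!=23
i=3: 35!=23
i=4: 86!=23
i=5: 23==23 found!

Found at 5, 6 comps


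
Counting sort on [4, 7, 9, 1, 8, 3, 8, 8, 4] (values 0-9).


Input: [4, 7, 9, 1, 8, 3, 8, 8, 4]
Counts: [0, 1, 0, 1, 2, 0, 0, 1, 3, 1]

Sorted: [1, 3, 4, 4, 7, 8, 8, 8, 9]


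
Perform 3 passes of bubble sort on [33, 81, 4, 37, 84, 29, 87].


Initial: [33, 81, 4, 37, 84, 29, 87]
Pass 1: [33, 4, 37, 81, 29, 84, 87] (3 swaps)
Pass 2: [4, 33, 37, 29, 81, 84, 87] (2 swaps)
Pass 3: [4, 33, 29, 37, 81, 84, 87] (1 swaps)

After 3 passes: [4, 33, 29, 37, 81, 84, 87]


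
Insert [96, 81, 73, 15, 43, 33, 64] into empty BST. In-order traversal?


Insert 96: root
Insert 81: L from 96
Insert 73: L from 96 -> L from 81
Insert 15: L from 96 -> L from 81 -> L from 73
Insert 43: L from 96 -> L from 81 -> L from 73 -> R from 15
Insert 33: L from 96 -> L from 81 -> L from 73 -> R from 15 -> L from 43
Insert 64: L from 96 -> L from 81 -> L from 73 -> R from 15 -> R from 43

In-order: [15, 33, 43, 64, 73, 81, 96]


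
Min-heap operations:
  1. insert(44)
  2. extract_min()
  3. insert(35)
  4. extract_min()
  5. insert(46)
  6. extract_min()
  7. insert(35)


insert(44) -> [44]
extract_min()->44, []
insert(35) -> [35]
extract_min()->35, []
insert(46) -> [46]
extract_min()->46, []
insert(35) -> [35]

Final heap: [35]


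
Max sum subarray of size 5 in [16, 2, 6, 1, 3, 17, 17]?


[0:5]: 28
[1:6]: 29
[2:7]: 44

Max: 44 at [2:7]


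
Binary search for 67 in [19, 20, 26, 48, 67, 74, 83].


Step 1: lo=0, hi=6, mid=3, val=48
Step 2: lo=4, hi=6, mid=5, val=74
Step 3: lo=4, hi=4, mid=4, val=67

Found at index 4


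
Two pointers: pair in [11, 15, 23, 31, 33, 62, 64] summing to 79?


lo=0(11)+hi=6(64)=75
lo=1(15)+hi=6(64)=79

Yes: 15+64=79


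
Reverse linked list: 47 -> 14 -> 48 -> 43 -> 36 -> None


Step 1: curr=47, set curr.next=prev(None) | reversed so far: 47
Step 2: curr=14, set curr.next=prev(47) | reversed so far: 14 -> 47
Step 3: curr=48, set curr.next=prev(14) | reversed so far: 48 -> 14 -> 47
Step 4: curr=43, set curr.next=prev(48) | reversed so far: 43 -> 48 -> 14 -> 47
Step 5: curr=36, set curr.next=prev(43) | reversed so far: 36 -> 43 -> 48 -> 14 -> 47

36 -> 43 -> 48 -> 14 -> 47 -> None


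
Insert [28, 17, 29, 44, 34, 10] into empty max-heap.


Insert 28: [28]
Insert 17: [28, 17]
Insert 29: [29, 17, 28]
Insert 44: [44, 29, 28, 17]
Insert 34: [44, 34, 28, 17, 29]
Insert 10: [44, 34, 28, 17, 29, 10]

Final heap: [44, 34, 28, 17, 29, 10]


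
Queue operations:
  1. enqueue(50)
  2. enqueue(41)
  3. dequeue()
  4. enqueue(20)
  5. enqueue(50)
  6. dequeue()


enqueue(50) -> [50]
enqueue(41) -> [50, 41]
dequeue()->50, [41]
enqueue(20) -> [41, 20]
enqueue(50) -> [41, 20, 50]
dequeue()->41, [20, 50]

Final queue: [20, 50]


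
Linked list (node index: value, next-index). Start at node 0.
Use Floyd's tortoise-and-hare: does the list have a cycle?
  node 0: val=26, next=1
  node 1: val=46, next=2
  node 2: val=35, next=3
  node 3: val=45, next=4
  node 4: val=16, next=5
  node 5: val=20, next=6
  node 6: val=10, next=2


Floyd's tortoise (slow, +1) and hare (fast, +2):
  init: slow=0, fast=0
  step 1: slow=1, fast=2
  step 2: slow=2, fast=4
  step 3: slow=3, fast=6
  step 4: slow=4, fast=3
  step 5: slow=5, fast=5
  slow == fast at node 5: cycle detected

Cycle: yes


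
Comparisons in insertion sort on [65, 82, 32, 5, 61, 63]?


Algorithm: insertion sort
Input: [65, 82, 32, 5, 61, 63]
Sorted: [5, 32, 61, 63, 65, 82]

12


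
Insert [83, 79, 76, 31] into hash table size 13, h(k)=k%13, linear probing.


Insert 83: h=5 -> slot 5
Insert 79: h=1 -> slot 1
Insert 76: h=11 -> slot 11
Insert 31: h=5, 1 probes -> slot 6

Table: [None, 79, None, None, None, 83, 31, None, None, None, None, 76, None]


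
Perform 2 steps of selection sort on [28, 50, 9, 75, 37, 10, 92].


Initial: [28, 50, 9, 75, 37, 10, 92]
Step 1: min=9 at 2
  Swap: [9, 50, 28, 75, 37, 10, 92]
Step 2: min=10 at 5
  Swap: [9, 10, 28, 75, 37, 50, 92]

After 2 steps: [9, 10, 28, 75, 37, 50, 92]


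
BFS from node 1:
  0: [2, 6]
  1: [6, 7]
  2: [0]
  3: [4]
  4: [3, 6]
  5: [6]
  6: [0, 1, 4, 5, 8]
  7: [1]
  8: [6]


Visit 1, enqueue [6, 7]
Visit 6, enqueue [0, 4, 5, 8]
Visit 7, enqueue []
Visit 0, enqueue [2]
Visit 4, enqueue [3]
Visit 5, enqueue []
Visit 8, enqueue []
Visit 2, enqueue []
Visit 3, enqueue []

BFS order: [1, 6, 7, 0, 4, 5, 8, 2, 3]


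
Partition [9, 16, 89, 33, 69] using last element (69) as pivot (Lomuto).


Pivot: 69
  9 <= 69: advance i (no swap)
  16 <= 69: advance i (no swap)
  33 <= 69: swap -> [9, 16, 33, 89, 69]
Place pivot at 3: [9, 16, 33, 69, 89]

Partitioned: [9, 16, 33, 69, 89]


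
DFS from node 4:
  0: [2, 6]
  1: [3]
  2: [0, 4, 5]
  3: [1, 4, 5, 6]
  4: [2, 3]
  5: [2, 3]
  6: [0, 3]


Visit 4, push [3, 2]
Visit 2, push [5, 0]
Visit 0, push [6]
Visit 6, push [3]
Visit 3, push [5, 1]
Visit 1, push []
Visit 5, push []

DFS order: [4, 2, 0, 6, 3, 1, 5]


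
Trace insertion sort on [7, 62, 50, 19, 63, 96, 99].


Initial: [7, 62, 50, 19, 63, 96, 99]
Insert 62: [7, 62, 50, 19, 63, 96, 99]
Insert 50: [7, 50, 62, 19, 63, 96, 99]
Insert 19: [7, 19, 50, 62, 63, 96, 99]
Insert 63: [7, 19, 50, 62, 63, 96, 99]
Insert 96: [7, 19, 50, 62, 63, 96, 99]
Insert 99: [7, 19, 50, 62, 63, 96, 99]

Sorted: [7, 19, 50, 62, 63, 96, 99]


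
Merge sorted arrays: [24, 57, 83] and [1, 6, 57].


Take 1 from B
Take 6 from B
Take 24 from A
Take 57 from A
Take 57 from B

Merged: [1, 6, 24, 57, 57, 83]


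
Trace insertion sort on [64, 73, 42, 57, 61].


Initial: [64, 73, 42, 57, 61]
Insert 73: [64, 73, 42, 57, 61]
Insert 42: [42, 64, 73, 57, 61]
Insert 57: [42, 57, 64, 73, 61]
Insert 61: [42, 57, 61, 64, 73]

Sorted: [42, 57, 61, 64, 73]


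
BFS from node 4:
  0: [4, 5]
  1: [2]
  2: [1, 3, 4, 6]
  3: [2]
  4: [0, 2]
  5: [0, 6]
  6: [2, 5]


Visit 4, enqueue [0, 2]
Visit 0, enqueue [5]
Visit 2, enqueue [1, 3, 6]
Visit 5, enqueue []
Visit 1, enqueue []
Visit 3, enqueue []
Visit 6, enqueue []

BFS order: [4, 0, 2, 5, 1, 3, 6]


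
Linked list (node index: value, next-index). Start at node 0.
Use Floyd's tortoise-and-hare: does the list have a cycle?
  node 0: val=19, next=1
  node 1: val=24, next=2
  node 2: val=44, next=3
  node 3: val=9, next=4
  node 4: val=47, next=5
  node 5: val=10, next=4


Floyd's tortoise (slow, +1) and hare (fast, +2):
  init: slow=0, fast=0
  step 1: slow=1, fast=2
  step 2: slow=2, fast=4
  step 3: slow=3, fast=4
  step 4: slow=4, fast=4
  slow == fast at node 4: cycle detected

Cycle: yes


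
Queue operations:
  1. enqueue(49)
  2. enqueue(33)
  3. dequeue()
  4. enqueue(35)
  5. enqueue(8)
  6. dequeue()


enqueue(49) -> [49]
enqueue(33) -> [49, 33]
dequeue()->49, [33]
enqueue(35) -> [33, 35]
enqueue(8) -> [33, 35, 8]
dequeue()->33, [35, 8]

Final queue: [35, 8]


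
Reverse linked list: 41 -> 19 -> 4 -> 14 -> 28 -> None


Step 1: curr=41, set curr.next=prev(None) | reversed so far: 41
Step 2: curr=19, set curr.next=prev(41) | reversed so far: 19 -> 41
Step 3: curr=4, set curr.next=prev(19) | reversed so far: 4 -> 19 -> 41
Step 4: curr=14, set curr.next=prev(4) | reversed so far: 14 -> 4 -> 19 -> 41
Step 5: curr=28, set curr.next=prev(14) | reversed so far: 28 -> 14 -> 4 -> 19 -> 41

28 -> 14 -> 4 -> 19 -> 41 -> None


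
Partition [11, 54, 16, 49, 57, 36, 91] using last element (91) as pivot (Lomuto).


Pivot: 91
  11 <= 91: advance i (no swap)
  54 <= 91: advance i (no swap)
  16 <= 91: advance i (no swap)
  49 <= 91: advance i (no swap)
  57 <= 91: advance i (no swap)
  36 <= 91: advance i (no swap)
Place pivot at 6: [11, 54, 16, 49, 57, 36, 91]

Partitioned: [11, 54, 16, 49, 57, 36, 91]


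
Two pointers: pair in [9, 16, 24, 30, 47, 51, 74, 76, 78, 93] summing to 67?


lo=0(9)+hi=9(93)=102
lo=0(9)+hi=8(78)=87
lo=0(9)+hi=7(76)=85
lo=0(9)+hi=6(74)=83
lo=0(9)+hi=5(51)=60
lo=1(16)+hi=5(51)=67

Yes: 16+51=67


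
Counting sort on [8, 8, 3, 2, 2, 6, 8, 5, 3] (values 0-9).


Input: [8, 8, 3, 2, 2, 6, 8, 5, 3]
Counts: [0, 0, 2, 2, 0, 1, 1, 0, 3, 0]

Sorted: [2, 2, 3, 3, 5, 6, 8, 8, 8]


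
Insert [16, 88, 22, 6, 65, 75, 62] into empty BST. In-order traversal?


Insert 16: root
Insert 88: R from 16
Insert 22: R from 16 -> L from 88
Insert 6: L from 16
Insert 65: R from 16 -> L from 88 -> R from 22
Insert 75: R from 16 -> L from 88 -> R from 22 -> R from 65
Insert 62: R from 16 -> L from 88 -> R from 22 -> L from 65

In-order: [6, 16, 22, 62, 65, 75, 88]


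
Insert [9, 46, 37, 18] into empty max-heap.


Insert 9: [9]
Insert 46: [46, 9]
Insert 37: [46, 9, 37]
Insert 18: [46, 18, 37, 9]

Final heap: [46, 18, 37, 9]


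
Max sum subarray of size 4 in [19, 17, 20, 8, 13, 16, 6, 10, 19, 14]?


[0:4]: 64
[1:5]: 58
[2:6]: 57
[3:7]: 43
[4:8]: 45
[5:9]: 51
[6:10]: 49

Max: 64 at [0:4]


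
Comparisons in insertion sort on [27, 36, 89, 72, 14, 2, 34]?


Algorithm: insertion sort
Input: [27, 36, 89, 72, 14, 2, 34]
Sorted: [2, 14, 27, 34, 36, 72, 89]

17


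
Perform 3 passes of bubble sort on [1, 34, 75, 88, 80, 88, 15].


Initial: [1, 34, 75, 88, 80, 88, 15]
Pass 1: [1, 34, 75, 80, 88, 15, 88] (2 swaps)
Pass 2: [1, 34, 75, 80, 15, 88, 88] (1 swaps)
Pass 3: [1, 34, 75, 15, 80, 88, 88] (1 swaps)

After 3 passes: [1, 34, 75, 15, 80, 88, 88]


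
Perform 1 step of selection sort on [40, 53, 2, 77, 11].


Initial: [40, 53, 2, 77, 11]
Step 1: min=2 at 2
  Swap: [2, 53, 40, 77, 11]

After 1 step: [2, 53, 40, 77, 11]


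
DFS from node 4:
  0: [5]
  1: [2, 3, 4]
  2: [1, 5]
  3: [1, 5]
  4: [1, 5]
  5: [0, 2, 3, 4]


Visit 4, push [5, 1]
Visit 1, push [3, 2]
Visit 2, push [5]
Visit 5, push [3, 0]
Visit 0, push []
Visit 3, push []

DFS order: [4, 1, 2, 5, 0, 3]


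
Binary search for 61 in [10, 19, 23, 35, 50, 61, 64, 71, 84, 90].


Step 1: lo=0, hi=9, mid=4, val=50
Step 2: lo=5, hi=9, mid=7, val=71
Step 3: lo=5, hi=6, mid=5, val=61

Found at index 5


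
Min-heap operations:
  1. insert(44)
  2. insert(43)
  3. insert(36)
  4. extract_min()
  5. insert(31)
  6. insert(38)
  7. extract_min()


insert(44) -> [44]
insert(43) -> [43, 44]
insert(36) -> [36, 44, 43]
extract_min()->36, [43, 44]
insert(31) -> [31, 44, 43]
insert(38) -> [31, 38, 43, 44]
extract_min()->31, [38, 44, 43]

Final heap: [38, 44, 43]


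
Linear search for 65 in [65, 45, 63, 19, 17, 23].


i=0: 65==65 found!

Found at 0, 1 comps


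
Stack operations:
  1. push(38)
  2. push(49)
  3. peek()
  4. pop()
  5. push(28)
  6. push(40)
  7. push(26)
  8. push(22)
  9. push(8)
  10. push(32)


push(38) -> [38]
push(49) -> [38, 49]
peek()->49
pop()->49, [38]
push(28) -> [38, 28]
push(40) -> [38, 28, 40]
push(26) -> [38, 28, 40, 26]
push(22) -> [38, 28, 40, 26, 22]
push(8) -> [38, 28, 40, 26, 22, 8]
push(32) -> [38, 28, 40, 26, 22, 8, 32]

Final stack: [38, 28, 40, 26, 22, 8, 32]


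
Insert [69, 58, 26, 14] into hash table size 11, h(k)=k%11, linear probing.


Insert 69: h=3 -> slot 3
Insert 58: h=3, 1 probes -> slot 4
Insert 26: h=4, 1 probes -> slot 5
Insert 14: h=3, 3 probes -> slot 6

Table: [None, None, None, 69, 58, 26, 14, None, None, None, None]


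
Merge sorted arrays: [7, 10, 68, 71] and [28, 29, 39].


Take 7 from A
Take 10 from A
Take 28 from B
Take 29 from B
Take 39 from B

Merged: [7, 10, 28, 29, 39, 68, 71]


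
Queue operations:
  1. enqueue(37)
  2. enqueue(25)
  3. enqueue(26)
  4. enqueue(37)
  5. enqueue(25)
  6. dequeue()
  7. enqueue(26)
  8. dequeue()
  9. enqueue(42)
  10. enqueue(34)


enqueue(37) -> [37]
enqueue(25) -> [37, 25]
enqueue(26) -> [37, 25, 26]
enqueue(37) -> [37, 25, 26, 37]
enqueue(25) -> [37, 25, 26, 37, 25]
dequeue()->37, [25, 26, 37, 25]
enqueue(26) -> [25, 26, 37, 25, 26]
dequeue()->25, [26, 37, 25, 26]
enqueue(42) -> [26, 37, 25, 26, 42]
enqueue(34) -> [26, 37, 25, 26, 42, 34]

Final queue: [26, 37, 25, 26, 42, 34]


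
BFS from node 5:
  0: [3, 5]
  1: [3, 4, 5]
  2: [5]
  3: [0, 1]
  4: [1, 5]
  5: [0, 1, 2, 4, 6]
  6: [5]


Visit 5, enqueue [0, 1, 2, 4, 6]
Visit 0, enqueue [3]
Visit 1, enqueue []
Visit 2, enqueue []
Visit 4, enqueue []
Visit 6, enqueue []
Visit 3, enqueue []

BFS order: [5, 0, 1, 2, 4, 6, 3]


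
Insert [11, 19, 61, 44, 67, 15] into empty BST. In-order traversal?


Insert 11: root
Insert 19: R from 11
Insert 61: R from 11 -> R from 19
Insert 44: R from 11 -> R from 19 -> L from 61
Insert 67: R from 11 -> R from 19 -> R from 61
Insert 15: R from 11 -> L from 19

In-order: [11, 15, 19, 44, 61, 67]


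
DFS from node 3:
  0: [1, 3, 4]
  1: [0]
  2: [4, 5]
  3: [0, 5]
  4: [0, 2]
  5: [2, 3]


Visit 3, push [5, 0]
Visit 0, push [4, 1]
Visit 1, push []
Visit 4, push [2]
Visit 2, push [5]
Visit 5, push []

DFS order: [3, 0, 1, 4, 2, 5]


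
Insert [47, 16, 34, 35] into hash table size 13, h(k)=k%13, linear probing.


Insert 47: h=8 -> slot 8
Insert 16: h=3 -> slot 3
Insert 34: h=8, 1 probes -> slot 9
Insert 35: h=9, 1 probes -> slot 10

Table: [None, None, None, 16, None, None, None, None, 47, 34, 35, None, None]


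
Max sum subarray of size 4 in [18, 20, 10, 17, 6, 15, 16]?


[0:4]: 65
[1:5]: 53
[2:6]: 48
[3:7]: 54

Max: 65 at [0:4]


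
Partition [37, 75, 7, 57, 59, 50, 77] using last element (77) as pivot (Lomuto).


Pivot: 77
  37 <= 77: advance i (no swap)
  75 <= 77: advance i (no swap)
  7 <= 77: advance i (no swap)
  57 <= 77: advance i (no swap)
  59 <= 77: advance i (no swap)
  50 <= 77: advance i (no swap)
Place pivot at 6: [37, 75, 7, 57, 59, 50, 77]

Partitioned: [37, 75, 7, 57, 59, 50, 77]


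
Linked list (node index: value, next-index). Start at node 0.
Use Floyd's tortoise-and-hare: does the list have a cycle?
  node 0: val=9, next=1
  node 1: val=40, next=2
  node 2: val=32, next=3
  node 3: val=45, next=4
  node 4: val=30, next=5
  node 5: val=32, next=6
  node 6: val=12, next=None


Floyd's tortoise (slow, +1) and hare (fast, +2):
  init: slow=0, fast=0
  step 1: slow=1, fast=2
  step 2: slow=2, fast=4
  step 3: slow=3, fast=6
  step 4: fast -> None, no cycle

Cycle: no


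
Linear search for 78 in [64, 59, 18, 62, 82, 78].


i=0: 64!=78
i=1: 59!=78
i=2: 18!=78
i=3: 62!=78
i=4: 82!=78
i=5: 78==78 found!

Found at 5, 6 comps


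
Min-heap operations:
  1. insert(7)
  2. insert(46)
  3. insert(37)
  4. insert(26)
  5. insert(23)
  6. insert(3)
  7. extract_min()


insert(7) -> [7]
insert(46) -> [7, 46]
insert(37) -> [7, 46, 37]
insert(26) -> [7, 26, 37, 46]
insert(23) -> [7, 23, 37, 46, 26]
insert(3) -> [3, 23, 7, 46, 26, 37]
extract_min()->3, [7, 23, 37, 46, 26]

Final heap: [7, 23, 37, 46, 26]


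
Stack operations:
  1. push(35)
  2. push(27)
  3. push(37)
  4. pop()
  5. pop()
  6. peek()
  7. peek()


push(35) -> [35]
push(27) -> [35, 27]
push(37) -> [35, 27, 37]
pop()->37, [35, 27]
pop()->27, [35]
peek()->35
peek()->35

Final stack: [35]


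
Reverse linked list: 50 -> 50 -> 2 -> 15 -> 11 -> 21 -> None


Step 1: curr=50, set curr.next=prev(None) | reversed so far: 50
Step 2: curr=50, set curr.next=prev(50) | reversed so far: 50 -> 50
Step 3: curr=2, set curr.next=prev(50) | reversed so far: 2 -> 50 -> 50
Step 4: curr=15, set curr.next=prev(2) | reversed so far: 15 -> 2 -> 50 -> 50
Step 5: curr=11, set curr.next=prev(15) | reversed so far: 11 -> 15 -> 2 -> 50 -> 50
Step 6: curr=21, set curr.next=prev(11) | reversed so far: 21 -> 11 -> 15 -> 2 -> 50 -> 50

21 -> 11 -> 15 -> 2 -> 50 -> 50 -> None


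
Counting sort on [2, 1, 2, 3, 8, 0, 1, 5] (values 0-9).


Input: [2, 1, 2, 3, 8, 0, 1, 5]
Counts: [1, 2, 2, 1, 0, 1, 0, 0, 1, 0]

Sorted: [0, 1, 1, 2, 2, 3, 5, 8]


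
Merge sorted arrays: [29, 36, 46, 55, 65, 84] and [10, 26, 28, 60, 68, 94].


Take 10 from B
Take 26 from B
Take 28 from B
Take 29 from A
Take 36 from A
Take 46 from A
Take 55 from A
Take 60 from B
Take 65 from A
Take 68 from B
Take 84 from A

Merged: [10, 26, 28, 29, 36, 46, 55, 60, 65, 68, 84, 94]


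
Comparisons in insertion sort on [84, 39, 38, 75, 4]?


Algorithm: insertion sort
Input: [84, 39, 38, 75, 4]
Sorted: [4, 38, 39, 75, 84]

9


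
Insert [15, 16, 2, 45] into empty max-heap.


Insert 15: [15]
Insert 16: [16, 15]
Insert 2: [16, 15, 2]
Insert 45: [45, 16, 2, 15]

Final heap: [45, 16, 2, 15]


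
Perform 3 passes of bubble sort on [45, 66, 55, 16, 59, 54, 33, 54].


Initial: [45, 66, 55, 16, 59, 54, 33, 54]
Pass 1: [45, 55, 16, 59, 54, 33, 54, 66] (6 swaps)
Pass 2: [45, 16, 55, 54, 33, 54, 59, 66] (4 swaps)
Pass 3: [16, 45, 54, 33, 54, 55, 59, 66] (4 swaps)

After 3 passes: [16, 45, 54, 33, 54, 55, 59, 66]


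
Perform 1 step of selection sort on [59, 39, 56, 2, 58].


Initial: [59, 39, 56, 2, 58]
Step 1: min=2 at 3
  Swap: [2, 39, 56, 59, 58]

After 1 step: [2, 39, 56, 59, 58]


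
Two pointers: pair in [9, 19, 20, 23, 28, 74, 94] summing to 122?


lo=0(9)+hi=6(94)=103
lo=1(19)+hi=6(94)=113
lo=2(20)+hi=6(94)=114
lo=3(23)+hi=6(94)=117
lo=4(28)+hi=6(94)=122

Yes: 28+94=122


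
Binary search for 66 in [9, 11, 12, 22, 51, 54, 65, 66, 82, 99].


Step 1: lo=0, hi=9, mid=4, val=51
Step 2: lo=5, hi=9, mid=7, val=66

Found at index 7


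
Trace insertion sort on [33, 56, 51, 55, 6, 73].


Initial: [33, 56, 51, 55, 6, 73]
Insert 56: [33, 56, 51, 55, 6, 73]
Insert 51: [33, 51, 56, 55, 6, 73]
Insert 55: [33, 51, 55, 56, 6, 73]
Insert 6: [6, 33, 51, 55, 56, 73]
Insert 73: [6, 33, 51, 55, 56, 73]

Sorted: [6, 33, 51, 55, 56, 73]


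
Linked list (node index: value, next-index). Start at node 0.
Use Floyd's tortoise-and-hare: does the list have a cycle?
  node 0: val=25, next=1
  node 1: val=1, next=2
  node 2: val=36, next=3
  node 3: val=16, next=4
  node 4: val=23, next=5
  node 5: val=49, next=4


Floyd's tortoise (slow, +1) and hare (fast, +2):
  init: slow=0, fast=0
  step 1: slow=1, fast=2
  step 2: slow=2, fast=4
  step 3: slow=3, fast=4
  step 4: slow=4, fast=4
  slow == fast at node 4: cycle detected

Cycle: yes


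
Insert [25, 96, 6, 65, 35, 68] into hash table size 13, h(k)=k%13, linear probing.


Insert 25: h=12 -> slot 12
Insert 96: h=5 -> slot 5
Insert 6: h=6 -> slot 6
Insert 65: h=0 -> slot 0
Insert 35: h=9 -> slot 9
Insert 68: h=3 -> slot 3

Table: [65, None, None, 68, None, 96, 6, None, None, 35, None, None, 25]


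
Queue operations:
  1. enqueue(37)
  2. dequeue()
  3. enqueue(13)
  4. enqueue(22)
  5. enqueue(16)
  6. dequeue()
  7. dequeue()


enqueue(37) -> [37]
dequeue()->37, []
enqueue(13) -> [13]
enqueue(22) -> [13, 22]
enqueue(16) -> [13, 22, 16]
dequeue()->13, [22, 16]
dequeue()->22, [16]

Final queue: [16]


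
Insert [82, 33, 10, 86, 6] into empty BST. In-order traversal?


Insert 82: root
Insert 33: L from 82
Insert 10: L from 82 -> L from 33
Insert 86: R from 82
Insert 6: L from 82 -> L from 33 -> L from 10

In-order: [6, 10, 33, 82, 86]


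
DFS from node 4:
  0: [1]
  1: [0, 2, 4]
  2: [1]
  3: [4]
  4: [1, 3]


Visit 4, push [3, 1]
Visit 1, push [2, 0]
Visit 0, push []
Visit 2, push []
Visit 3, push []

DFS order: [4, 1, 0, 2, 3]


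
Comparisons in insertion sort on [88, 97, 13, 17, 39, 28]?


Algorithm: insertion sort
Input: [88, 97, 13, 17, 39, 28]
Sorted: [13, 17, 28, 39, 88, 97]

13


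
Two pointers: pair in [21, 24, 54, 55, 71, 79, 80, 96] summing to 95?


lo=0(21)+hi=7(96)=117
lo=0(21)+hi=6(80)=101
lo=0(21)+hi=5(79)=100
lo=0(21)+hi=4(71)=92
lo=1(24)+hi=4(71)=95

Yes: 24+71=95


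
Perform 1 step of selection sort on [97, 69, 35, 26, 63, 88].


Initial: [97, 69, 35, 26, 63, 88]
Step 1: min=26 at 3
  Swap: [26, 69, 35, 97, 63, 88]

After 1 step: [26, 69, 35, 97, 63, 88]


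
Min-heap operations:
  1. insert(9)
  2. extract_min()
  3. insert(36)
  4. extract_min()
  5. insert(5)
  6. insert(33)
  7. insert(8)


insert(9) -> [9]
extract_min()->9, []
insert(36) -> [36]
extract_min()->36, []
insert(5) -> [5]
insert(33) -> [5, 33]
insert(8) -> [5, 33, 8]

Final heap: [5, 33, 8]


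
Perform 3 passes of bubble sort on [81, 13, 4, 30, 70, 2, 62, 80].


Initial: [81, 13, 4, 30, 70, 2, 62, 80]
Pass 1: [13, 4, 30, 70, 2, 62, 80, 81] (7 swaps)
Pass 2: [4, 13, 30, 2, 62, 70, 80, 81] (3 swaps)
Pass 3: [4, 13, 2, 30, 62, 70, 80, 81] (1 swaps)

After 3 passes: [4, 13, 2, 30, 62, 70, 80, 81]


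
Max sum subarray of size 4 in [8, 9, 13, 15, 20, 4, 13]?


[0:4]: 45
[1:5]: 57
[2:6]: 52
[3:7]: 52

Max: 57 at [1:5]


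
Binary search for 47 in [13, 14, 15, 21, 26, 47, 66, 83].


Step 1: lo=0, hi=7, mid=3, val=21
Step 2: lo=4, hi=7, mid=5, val=47

Found at index 5


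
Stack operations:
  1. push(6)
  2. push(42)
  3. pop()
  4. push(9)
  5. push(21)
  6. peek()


push(6) -> [6]
push(42) -> [6, 42]
pop()->42, [6]
push(9) -> [6, 9]
push(21) -> [6, 9, 21]
peek()->21

Final stack: [6, 9, 21]


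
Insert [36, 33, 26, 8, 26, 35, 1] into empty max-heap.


Insert 36: [36]
Insert 33: [36, 33]
Insert 26: [36, 33, 26]
Insert 8: [36, 33, 26, 8]
Insert 26: [36, 33, 26, 8, 26]
Insert 35: [36, 33, 35, 8, 26, 26]
Insert 1: [36, 33, 35, 8, 26, 26, 1]

Final heap: [36, 33, 35, 8, 26, 26, 1]


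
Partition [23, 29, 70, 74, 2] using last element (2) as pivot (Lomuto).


Pivot: 2
Place pivot at 0: [2, 29, 70, 74, 23]

Partitioned: [2, 29, 70, 74, 23]


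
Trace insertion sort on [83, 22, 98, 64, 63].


Initial: [83, 22, 98, 64, 63]
Insert 22: [22, 83, 98, 64, 63]
Insert 98: [22, 83, 98, 64, 63]
Insert 64: [22, 64, 83, 98, 63]
Insert 63: [22, 63, 64, 83, 98]

Sorted: [22, 63, 64, 83, 98]


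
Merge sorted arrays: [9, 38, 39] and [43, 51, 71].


Take 9 from A
Take 38 from A
Take 39 from A

Merged: [9, 38, 39, 43, 51, 71]


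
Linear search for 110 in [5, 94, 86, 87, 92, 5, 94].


i=0: 5!=110
i=1: 94!=110
i=2: 86!=110
i=3: 87!=110
i=4: 92!=110
i=5: 5!=110
i=6: 94!=110

Not found, 7 comps


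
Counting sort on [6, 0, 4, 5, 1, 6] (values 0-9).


Input: [6, 0, 4, 5, 1, 6]
Counts: [1, 1, 0, 0, 1, 1, 2, 0, 0, 0]

Sorted: [0, 1, 4, 5, 6, 6]


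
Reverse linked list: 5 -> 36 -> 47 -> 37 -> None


Step 1: curr=5, set curr.next=prev(None) | reversed so far: 5
Step 2: curr=36, set curr.next=prev(5) | reversed so far: 36 -> 5
Step 3: curr=47, set curr.next=prev(36) | reversed so far: 47 -> 36 -> 5
Step 4: curr=37, set curr.next=prev(47) | reversed so far: 37 -> 47 -> 36 -> 5

37 -> 47 -> 36 -> 5 -> None


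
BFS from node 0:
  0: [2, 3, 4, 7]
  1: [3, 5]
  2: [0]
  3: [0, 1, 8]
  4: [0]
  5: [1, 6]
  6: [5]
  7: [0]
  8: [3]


Visit 0, enqueue [2, 3, 4, 7]
Visit 2, enqueue []
Visit 3, enqueue [1, 8]
Visit 4, enqueue []
Visit 7, enqueue []
Visit 1, enqueue [5]
Visit 8, enqueue []
Visit 5, enqueue [6]
Visit 6, enqueue []

BFS order: [0, 2, 3, 4, 7, 1, 8, 5, 6]


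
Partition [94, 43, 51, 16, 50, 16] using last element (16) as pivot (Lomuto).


Pivot: 16
  16 <= 16: swap -> [16, 43, 51, 94, 50, 16]
Place pivot at 1: [16, 16, 51, 94, 50, 43]

Partitioned: [16, 16, 51, 94, 50, 43]


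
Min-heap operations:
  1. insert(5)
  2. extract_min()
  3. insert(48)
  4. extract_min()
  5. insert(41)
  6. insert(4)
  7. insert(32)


insert(5) -> [5]
extract_min()->5, []
insert(48) -> [48]
extract_min()->48, []
insert(41) -> [41]
insert(4) -> [4, 41]
insert(32) -> [4, 41, 32]

Final heap: [4, 41, 32]


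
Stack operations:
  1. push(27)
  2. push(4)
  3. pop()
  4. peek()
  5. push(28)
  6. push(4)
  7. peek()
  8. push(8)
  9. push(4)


push(27) -> [27]
push(4) -> [27, 4]
pop()->4, [27]
peek()->27
push(28) -> [27, 28]
push(4) -> [27, 28, 4]
peek()->4
push(8) -> [27, 28, 4, 8]
push(4) -> [27, 28, 4, 8, 4]

Final stack: [27, 28, 4, 8, 4]


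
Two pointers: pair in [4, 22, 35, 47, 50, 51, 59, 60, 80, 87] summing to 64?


lo=0(4)+hi=9(87)=91
lo=0(4)+hi=8(80)=84
lo=0(4)+hi=7(60)=64

Yes: 4+60=64


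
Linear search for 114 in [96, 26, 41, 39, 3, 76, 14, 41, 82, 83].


i=0: 96!=114
i=1: 26!=114
i=2: 41!=114
i=3: 39!=114
i=4: 3!=114
i=5: 76!=114
i=6: 14!=114
i=7: 41!=114
i=8: 82!=114
i=9: 83!=114

Not found, 10 comps


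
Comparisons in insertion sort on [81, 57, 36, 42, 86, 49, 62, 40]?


Algorithm: insertion sort
Input: [81, 57, 36, 42, 86, 49, 62, 40]
Sorted: [36, 40, 42, 49, 57, 62, 81, 86]

21


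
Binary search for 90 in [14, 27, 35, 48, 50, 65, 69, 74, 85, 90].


Step 1: lo=0, hi=9, mid=4, val=50
Step 2: lo=5, hi=9, mid=7, val=74
Step 3: lo=8, hi=9, mid=8, val=85
Step 4: lo=9, hi=9, mid=9, val=90

Found at index 9


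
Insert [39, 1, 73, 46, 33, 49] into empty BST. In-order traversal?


Insert 39: root
Insert 1: L from 39
Insert 73: R from 39
Insert 46: R from 39 -> L from 73
Insert 33: L from 39 -> R from 1
Insert 49: R from 39 -> L from 73 -> R from 46

In-order: [1, 33, 39, 46, 49, 73]


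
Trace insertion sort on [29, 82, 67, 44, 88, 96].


Initial: [29, 82, 67, 44, 88, 96]
Insert 82: [29, 82, 67, 44, 88, 96]
Insert 67: [29, 67, 82, 44, 88, 96]
Insert 44: [29, 44, 67, 82, 88, 96]
Insert 88: [29, 44, 67, 82, 88, 96]
Insert 96: [29, 44, 67, 82, 88, 96]

Sorted: [29, 44, 67, 82, 88, 96]


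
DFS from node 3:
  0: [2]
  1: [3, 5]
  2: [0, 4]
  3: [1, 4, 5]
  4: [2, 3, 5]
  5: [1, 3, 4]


Visit 3, push [5, 4, 1]
Visit 1, push [5]
Visit 5, push [4]
Visit 4, push [2]
Visit 2, push [0]
Visit 0, push []

DFS order: [3, 1, 5, 4, 2, 0]


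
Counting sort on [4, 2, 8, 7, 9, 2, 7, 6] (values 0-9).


Input: [4, 2, 8, 7, 9, 2, 7, 6]
Counts: [0, 0, 2, 0, 1, 0, 1, 2, 1, 1]

Sorted: [2, 2, 4, 6, 7, 7, 8, 9]


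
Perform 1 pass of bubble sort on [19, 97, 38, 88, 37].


Initial: [19, 97, 38, 88, 37]
Pass 1: [19, 38, 88, 37, 97] (3 swaps)

After 1 pass: [19, 38, 88, 37, 97]


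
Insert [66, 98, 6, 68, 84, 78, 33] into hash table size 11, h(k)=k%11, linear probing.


Insert 66: h=0 -> slot 0
Insert 98: h=10 -> slot 10
Insert 6: h=6 -> slot 6
Insert 68: h=2 -> slot 2
Insert 84: h=7 -> slot 7
Insert 78: h=1 -> slot 1
Insert 33: h=0, 3 probes -> slot 3

Table: [66, 78, 68, 33, None, None, 6, 84, None, None, 98]


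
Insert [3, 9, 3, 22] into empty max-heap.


Insert 3: [3]
Insert 9: [9, 3]
Insert 3: [9, 3, 3]
Insert 22: [22, 9, 3, 3]

Final heap: [22, 9, 3, 3]
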